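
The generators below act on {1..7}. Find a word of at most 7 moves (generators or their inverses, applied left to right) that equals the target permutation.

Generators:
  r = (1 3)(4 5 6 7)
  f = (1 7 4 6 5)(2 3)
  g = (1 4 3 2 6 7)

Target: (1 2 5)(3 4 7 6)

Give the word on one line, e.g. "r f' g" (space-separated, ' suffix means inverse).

r g r f' f'

  after r: (1 3)(4 5 6 7)
  after g: (1 2 6)(3 4 5 7)
  after r: (1 2 7)(3 5 4 6)
  after f': (1 3 6 2)(5 7)
  after f': (1 2 5)(3 4 7 6)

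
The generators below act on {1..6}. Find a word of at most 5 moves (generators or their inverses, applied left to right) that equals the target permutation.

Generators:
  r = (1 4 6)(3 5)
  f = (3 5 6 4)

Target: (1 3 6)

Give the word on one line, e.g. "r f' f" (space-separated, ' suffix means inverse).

r r f' r

  after r: (1 4 6)(3 5)
  after r: (1 6 4)
  after f': (1 5 3 4)
  after r: (1 3 6)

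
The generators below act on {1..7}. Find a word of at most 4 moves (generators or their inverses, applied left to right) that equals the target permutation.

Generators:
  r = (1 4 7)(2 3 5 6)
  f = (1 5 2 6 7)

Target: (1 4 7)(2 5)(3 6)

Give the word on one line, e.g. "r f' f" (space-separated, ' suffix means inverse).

  after r': (1 7 4)(2 6 5 3)
  after r': (1 4 7)(2 5)(3 6)

r' r'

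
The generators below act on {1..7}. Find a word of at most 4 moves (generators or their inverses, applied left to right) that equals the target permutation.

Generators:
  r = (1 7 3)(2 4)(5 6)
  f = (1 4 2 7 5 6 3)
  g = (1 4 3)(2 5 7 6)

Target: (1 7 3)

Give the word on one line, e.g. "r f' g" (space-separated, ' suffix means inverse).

  after r': (1 3 7)(2 4)(5 6)
  after r': (1 7 3)

r' r'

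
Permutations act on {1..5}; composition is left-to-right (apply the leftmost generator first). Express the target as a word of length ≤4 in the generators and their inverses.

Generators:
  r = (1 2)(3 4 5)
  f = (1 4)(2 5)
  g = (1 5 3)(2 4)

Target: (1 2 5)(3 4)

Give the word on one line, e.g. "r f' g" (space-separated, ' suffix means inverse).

  after g: (1 5 3)(2 4)
  after r': (1 4)(2 3)
  after g': (1 2 5)(3 4)

g r' g'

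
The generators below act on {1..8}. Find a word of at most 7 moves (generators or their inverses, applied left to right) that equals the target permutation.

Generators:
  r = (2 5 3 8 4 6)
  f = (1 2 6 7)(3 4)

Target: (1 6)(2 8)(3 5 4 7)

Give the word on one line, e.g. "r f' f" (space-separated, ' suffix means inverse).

  after r: (2 5 3 8 4 6)
  after r: (2 3 4)(5 8 6)
  after f': (1 7 6 5 8 2 4)
  after r': (1 7 4)(2 8 6)(3 5)
  after f': (1 6)(2 8)(3 5 4 7)

r r f' r' f'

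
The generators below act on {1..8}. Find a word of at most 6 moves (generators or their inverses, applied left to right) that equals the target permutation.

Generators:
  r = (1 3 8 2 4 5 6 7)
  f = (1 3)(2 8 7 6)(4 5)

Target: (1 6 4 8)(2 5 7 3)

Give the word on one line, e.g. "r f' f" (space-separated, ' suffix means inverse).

  after r': (1 7 6 5 4 2 8 3)
  after f': (1 8)(4 6)
  after r: (1 2 4 7)(3 8)(5 6)
  after f': (1 6 4 8)(2 5 7 3)

r' f' r f'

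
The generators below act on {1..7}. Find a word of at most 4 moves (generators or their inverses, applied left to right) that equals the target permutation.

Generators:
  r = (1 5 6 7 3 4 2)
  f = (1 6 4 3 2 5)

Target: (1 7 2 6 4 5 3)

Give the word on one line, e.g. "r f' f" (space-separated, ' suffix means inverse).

r r r

  after r: (1 5 6 7 3 4 2)
  after r: (1 6 3 2 5 7 4)
  after r: (1 7 2 6 4 5 3)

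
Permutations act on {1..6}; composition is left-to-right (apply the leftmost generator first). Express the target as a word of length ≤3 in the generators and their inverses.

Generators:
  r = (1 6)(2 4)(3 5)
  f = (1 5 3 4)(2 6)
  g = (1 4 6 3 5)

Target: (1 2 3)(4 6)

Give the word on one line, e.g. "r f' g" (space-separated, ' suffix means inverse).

  after r': (1 6)(2 4)(3 5)
  after f': (1 2 3)(4 6)

r' f'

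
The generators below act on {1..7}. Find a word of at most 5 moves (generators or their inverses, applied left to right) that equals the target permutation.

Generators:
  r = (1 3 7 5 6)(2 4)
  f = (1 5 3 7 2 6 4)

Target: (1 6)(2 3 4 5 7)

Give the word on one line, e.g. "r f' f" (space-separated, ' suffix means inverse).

f' r f

  after f': (1 4 6 2 7 3 5)
  after r: (1 2 5 3 6 4)
  after f: (1 6)(2 3 4 5 7)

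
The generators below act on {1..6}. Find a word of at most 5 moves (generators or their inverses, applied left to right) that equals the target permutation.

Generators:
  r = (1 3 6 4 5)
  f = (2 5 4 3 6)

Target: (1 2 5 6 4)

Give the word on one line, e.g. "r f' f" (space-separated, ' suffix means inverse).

  after r: (1 3 6 4 5)
  after r: (1 6 5 3 4)
  after f: (1 2 5 6 4)

r r f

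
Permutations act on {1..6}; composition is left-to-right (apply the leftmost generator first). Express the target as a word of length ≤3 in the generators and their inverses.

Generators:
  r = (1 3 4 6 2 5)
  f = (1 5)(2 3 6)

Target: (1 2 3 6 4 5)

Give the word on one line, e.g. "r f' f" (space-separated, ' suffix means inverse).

  after r: (1 3 4 6 2 5)
  after f: (1 6 3 4 2)
  after r: (1 2 3 6 4 5)

r f r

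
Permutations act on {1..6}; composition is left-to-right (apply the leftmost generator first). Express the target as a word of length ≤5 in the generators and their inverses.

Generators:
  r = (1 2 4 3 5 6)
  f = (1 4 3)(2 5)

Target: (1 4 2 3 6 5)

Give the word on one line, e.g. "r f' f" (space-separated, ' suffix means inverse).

  after r: (1 2 4 3 5 6)
  after r: (1 4 5)(2 3 6)
  after f: (1 3 6 5 4 2)
  after f: (2 4 5 3 6)
  after f: (1 4 2 3 6 5)

r r f f f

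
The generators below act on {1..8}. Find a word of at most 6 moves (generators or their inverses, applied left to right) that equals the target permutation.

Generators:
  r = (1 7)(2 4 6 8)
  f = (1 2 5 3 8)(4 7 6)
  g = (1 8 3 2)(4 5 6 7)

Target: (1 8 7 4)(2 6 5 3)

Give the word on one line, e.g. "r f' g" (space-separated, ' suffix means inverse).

  after f: (1 2 5 3 8)(4 7 6)
  after r': (1 8 7 4)(2 5 3 6)
  after g': (2 4)(3 5 8 6)
  after f': (1 8 7 4)(2 6 5 3)

f r' g' f'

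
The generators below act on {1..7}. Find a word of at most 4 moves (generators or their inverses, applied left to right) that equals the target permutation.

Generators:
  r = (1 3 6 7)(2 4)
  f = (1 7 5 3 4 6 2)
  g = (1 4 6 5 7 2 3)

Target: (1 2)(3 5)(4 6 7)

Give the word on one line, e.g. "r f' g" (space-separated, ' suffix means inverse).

  after r': (1 7 6 3)(2 4)
  after r': (1 6)(3 7)
  after f: (1 2)(3 5)(4 6 7)

r' r' f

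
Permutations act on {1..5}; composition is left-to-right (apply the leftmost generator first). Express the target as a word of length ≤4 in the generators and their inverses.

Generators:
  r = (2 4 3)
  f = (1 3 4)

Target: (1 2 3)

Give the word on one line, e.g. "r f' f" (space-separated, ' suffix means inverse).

r' f' r' f

  after r': (2 3 4)
  after f': (1 4 2)
  after r': (1 2)(3 4)
  after f: (1 2 3)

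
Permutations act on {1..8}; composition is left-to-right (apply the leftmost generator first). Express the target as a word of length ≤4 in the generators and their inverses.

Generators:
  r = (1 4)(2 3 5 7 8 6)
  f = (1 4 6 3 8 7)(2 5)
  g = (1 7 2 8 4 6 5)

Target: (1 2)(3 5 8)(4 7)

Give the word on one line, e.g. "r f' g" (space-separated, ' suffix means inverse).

  after f': (1 7 8 3 6 4)(2 5)
  after g: (1 2)(3 5 8)(4 7)

f' g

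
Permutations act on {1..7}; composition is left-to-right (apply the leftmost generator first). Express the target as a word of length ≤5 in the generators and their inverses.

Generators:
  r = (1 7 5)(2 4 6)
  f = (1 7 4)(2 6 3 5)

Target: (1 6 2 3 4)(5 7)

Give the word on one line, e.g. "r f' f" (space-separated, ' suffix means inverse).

  after f: (1 7 4)(2 6 3 5)
  after r: (1 5 4 7 6 3)
  after f: (1 2 6 5)(3 7)
  after f: (1 6 2 3 4)(5 7)

f r f f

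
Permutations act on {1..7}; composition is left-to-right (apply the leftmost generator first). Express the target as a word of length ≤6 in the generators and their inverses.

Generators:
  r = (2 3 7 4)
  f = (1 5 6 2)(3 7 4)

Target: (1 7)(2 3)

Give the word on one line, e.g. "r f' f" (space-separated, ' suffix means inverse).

r' f' r f

  after r': (2 4 7 3)
  after f': (1 2 7 4 3 6 5)
  after r: (1 3 6 5)(2 4 7)
  after f: (1 7)(2 3)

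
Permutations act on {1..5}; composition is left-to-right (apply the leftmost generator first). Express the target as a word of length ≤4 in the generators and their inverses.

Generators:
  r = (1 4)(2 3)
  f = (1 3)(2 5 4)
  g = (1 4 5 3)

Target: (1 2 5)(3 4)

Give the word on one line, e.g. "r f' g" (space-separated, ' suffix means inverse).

f r

  after f: (1 3)(2 5 4)
  after r: (1 2 5)(3 4)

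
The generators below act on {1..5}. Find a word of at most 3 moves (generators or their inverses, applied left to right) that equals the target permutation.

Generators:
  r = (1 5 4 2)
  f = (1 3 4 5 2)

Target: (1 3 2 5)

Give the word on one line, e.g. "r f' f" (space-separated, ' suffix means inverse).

  after f': (1 2 5 4 3)
  after r: (2 4 3 5)
  after f: (1 3 2 5)

f' r f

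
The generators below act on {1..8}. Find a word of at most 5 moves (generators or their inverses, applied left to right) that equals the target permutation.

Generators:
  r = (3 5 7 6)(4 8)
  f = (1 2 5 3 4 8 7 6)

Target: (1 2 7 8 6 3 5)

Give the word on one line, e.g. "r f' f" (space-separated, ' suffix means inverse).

  after f': (1 6 7 8 4 3 5 2)
  after r: (1 3 7 4 5 2)
  after r: (1 5 2)(3 6)(4 7 8)
  after f': (1 2 6 5)(3 7 4 8)
  after r': (1 2 7 8 6 3 5)

f' r r f' r'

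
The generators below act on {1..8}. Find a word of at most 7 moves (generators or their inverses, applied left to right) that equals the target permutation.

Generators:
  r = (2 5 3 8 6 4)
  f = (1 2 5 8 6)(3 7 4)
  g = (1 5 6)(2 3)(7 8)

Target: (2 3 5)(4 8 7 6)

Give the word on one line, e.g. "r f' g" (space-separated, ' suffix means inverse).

  after f': (1 6 8 5 2)(3 4 7)
  after f': (1 8 2 6 5)(3 7 4)
  after r': (1 3 7 6 2 8 4 5)
  after g: (1 2 7)(3 8 4 6)
  after f': (2 3 5)(4 8 7 6)

f' f' r' g f'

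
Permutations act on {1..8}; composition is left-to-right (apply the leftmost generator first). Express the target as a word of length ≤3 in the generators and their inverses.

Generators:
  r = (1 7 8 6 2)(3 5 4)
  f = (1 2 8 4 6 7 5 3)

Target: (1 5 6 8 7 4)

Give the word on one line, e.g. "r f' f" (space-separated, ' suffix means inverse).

  after r: (1 7 8 6 2)(3 5 4)
  after f: (1 5 6 8 7 4)

r f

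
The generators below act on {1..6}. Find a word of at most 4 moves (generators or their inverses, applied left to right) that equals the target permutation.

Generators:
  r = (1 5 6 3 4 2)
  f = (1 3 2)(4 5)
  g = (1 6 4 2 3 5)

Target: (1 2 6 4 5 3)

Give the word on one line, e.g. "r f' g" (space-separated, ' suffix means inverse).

  after g: (1 6 4 2 3 5)
  after r: (1 3 6 2 4)
  after g': (1 2 6 4 5 3)

g r g'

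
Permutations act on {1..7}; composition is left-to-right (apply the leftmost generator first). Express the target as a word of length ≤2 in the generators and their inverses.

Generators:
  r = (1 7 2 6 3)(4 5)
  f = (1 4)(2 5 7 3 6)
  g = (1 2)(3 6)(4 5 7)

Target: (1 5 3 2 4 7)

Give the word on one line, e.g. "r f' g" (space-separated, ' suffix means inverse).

  after g: (1 2)(3 6)(4 5 7)
  after f: (1 5 3 2 4 7)

g f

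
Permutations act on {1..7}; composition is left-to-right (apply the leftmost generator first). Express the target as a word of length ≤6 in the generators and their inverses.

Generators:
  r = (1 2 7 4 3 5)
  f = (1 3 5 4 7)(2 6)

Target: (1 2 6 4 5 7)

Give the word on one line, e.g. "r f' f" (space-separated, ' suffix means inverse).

r' f' r' f r'

  after r': (1 5 3 4 7 2)
  after f': (1 3 5)(2 7 6)
  after r': (1 4 7 6)
  after f: (1 7 2 6 3 5 4)
  after r': (1 2 6 4 5 7)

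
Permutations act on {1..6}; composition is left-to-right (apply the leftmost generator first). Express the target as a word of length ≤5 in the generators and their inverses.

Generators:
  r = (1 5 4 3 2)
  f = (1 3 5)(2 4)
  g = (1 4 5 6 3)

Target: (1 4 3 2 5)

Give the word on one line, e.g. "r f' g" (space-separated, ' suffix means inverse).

f r f

  after f: (1 3 5)(2 4)
  after r: (1 2 3 4)
  after f: (1 4 3 2 5)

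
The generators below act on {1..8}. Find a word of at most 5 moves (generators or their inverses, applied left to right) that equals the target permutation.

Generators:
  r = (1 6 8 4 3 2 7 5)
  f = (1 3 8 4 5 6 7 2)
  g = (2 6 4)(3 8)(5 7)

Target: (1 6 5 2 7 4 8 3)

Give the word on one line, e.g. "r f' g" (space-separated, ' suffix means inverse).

  after f': (1 2 7 6 5 4 8 3)
  after g': (1 4 3)(2 5 6 7)
  after g': (1 6 5 2 7 4 8 3)

f' g' g'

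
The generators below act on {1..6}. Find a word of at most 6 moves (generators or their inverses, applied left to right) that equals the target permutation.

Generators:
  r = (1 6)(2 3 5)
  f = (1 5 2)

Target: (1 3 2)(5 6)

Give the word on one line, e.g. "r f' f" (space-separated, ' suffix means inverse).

f f r f

  after f: (1 5 2)
  after f: (1 2 5)
  after r: (1 3 5 6)
  after f: (1 3 2)(5 6)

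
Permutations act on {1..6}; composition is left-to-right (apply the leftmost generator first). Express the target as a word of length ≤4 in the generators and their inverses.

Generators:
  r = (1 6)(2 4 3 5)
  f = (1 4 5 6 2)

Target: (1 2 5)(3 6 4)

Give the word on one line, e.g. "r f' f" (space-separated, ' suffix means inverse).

  after r: (1 6)(2 4 3 5)
  after f: (1 2 5)(3 6 4)

r f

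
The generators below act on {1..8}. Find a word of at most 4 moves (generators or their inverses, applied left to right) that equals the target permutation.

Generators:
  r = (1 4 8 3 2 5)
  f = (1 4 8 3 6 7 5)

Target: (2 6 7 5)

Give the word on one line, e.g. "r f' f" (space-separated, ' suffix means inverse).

r' f

  after r': (1 5 2 3 8 4)
  after f: (2 6 7 5)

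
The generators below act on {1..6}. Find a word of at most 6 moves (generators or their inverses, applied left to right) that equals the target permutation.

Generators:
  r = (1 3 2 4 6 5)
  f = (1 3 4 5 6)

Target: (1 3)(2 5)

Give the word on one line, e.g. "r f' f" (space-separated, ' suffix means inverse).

r' f' f' r' f

  after r': (1 5 6 4 2 3)
  after f': (1 4 2)(3 6)
  after f': (1 3 5 4 2 6)
  after r': (2 4 3 6 5)
  after f: (1 3)(2 5)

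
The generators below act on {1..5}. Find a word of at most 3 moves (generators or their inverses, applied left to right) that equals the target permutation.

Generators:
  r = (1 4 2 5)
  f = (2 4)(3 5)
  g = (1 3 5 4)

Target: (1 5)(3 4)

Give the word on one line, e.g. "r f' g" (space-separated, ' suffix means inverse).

  after g: (1 3 5 4)
  after r': (1 3 2 4 5)
  after f: (1 5)(3 4)

g r' f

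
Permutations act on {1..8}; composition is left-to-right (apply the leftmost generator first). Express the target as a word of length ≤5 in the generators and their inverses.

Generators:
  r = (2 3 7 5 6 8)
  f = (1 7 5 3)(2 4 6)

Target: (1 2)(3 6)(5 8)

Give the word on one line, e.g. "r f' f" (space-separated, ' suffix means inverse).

r' f r r f

  after r': (2 8 6 5 7 3)
  after f: (1 7)(2 8)(3 4 6)
  after r: (1 5 6 7)(3 4 8)
  after r: (1 6 5 8 7)(2 3 4)
  after f: (1 2)(3 6)(5 8)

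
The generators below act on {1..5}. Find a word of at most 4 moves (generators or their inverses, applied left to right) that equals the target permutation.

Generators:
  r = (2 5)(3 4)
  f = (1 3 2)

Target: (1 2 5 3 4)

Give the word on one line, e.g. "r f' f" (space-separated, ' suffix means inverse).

  after r: (2 5)(3 4)
  after f: (1 3 4 2 5)
  after f: (1 2 5 3 4)

r f f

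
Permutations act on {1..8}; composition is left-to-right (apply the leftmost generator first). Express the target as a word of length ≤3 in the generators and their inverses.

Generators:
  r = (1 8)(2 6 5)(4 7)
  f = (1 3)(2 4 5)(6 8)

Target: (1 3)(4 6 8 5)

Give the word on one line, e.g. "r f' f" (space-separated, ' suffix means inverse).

f' r' r'

  after f': (1 3)(2 5 4)(6 8)
  after r': (1 3 8 2 6)(4 5 7)
  after r': (1 3)(4 6 8 5)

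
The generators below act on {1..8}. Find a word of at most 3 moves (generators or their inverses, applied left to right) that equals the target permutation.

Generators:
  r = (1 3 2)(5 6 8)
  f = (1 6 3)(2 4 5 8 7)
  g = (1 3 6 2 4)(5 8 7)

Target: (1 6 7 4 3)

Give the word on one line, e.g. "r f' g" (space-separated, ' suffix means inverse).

g f'

  after g: (1 3 6 2 4)(5 8 7)
  after f': (1 6 7 4 3)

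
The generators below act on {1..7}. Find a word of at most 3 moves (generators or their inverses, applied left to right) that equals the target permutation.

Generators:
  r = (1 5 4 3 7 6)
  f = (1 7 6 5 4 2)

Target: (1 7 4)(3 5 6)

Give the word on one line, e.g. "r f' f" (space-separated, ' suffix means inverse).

r' r'

  after r': (1 6 7 3 4 5)
  after r': (1 7 4)(3 5 6)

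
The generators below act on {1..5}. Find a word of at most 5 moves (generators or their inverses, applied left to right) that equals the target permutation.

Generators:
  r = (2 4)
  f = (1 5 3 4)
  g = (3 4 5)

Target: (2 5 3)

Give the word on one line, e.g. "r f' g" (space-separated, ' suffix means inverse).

r f r' g' f

  after r: (2 4)
  after f: (1 5 3 4 2)
  after r': (1 5 3 2)
  after g': (1 4 3 2)
  after f: (2 5 3)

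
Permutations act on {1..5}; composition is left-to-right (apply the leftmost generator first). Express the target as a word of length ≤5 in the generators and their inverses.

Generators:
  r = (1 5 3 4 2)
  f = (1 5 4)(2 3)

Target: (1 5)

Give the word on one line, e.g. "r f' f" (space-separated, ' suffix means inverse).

r' f r'

  after r': (1 2 4 3 5)
  after f: (1 3 4 2)
  after r': (1 5)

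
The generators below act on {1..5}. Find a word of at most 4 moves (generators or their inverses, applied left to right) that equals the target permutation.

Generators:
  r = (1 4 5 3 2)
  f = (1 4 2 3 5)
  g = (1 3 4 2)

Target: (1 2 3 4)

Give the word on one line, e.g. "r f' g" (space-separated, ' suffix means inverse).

  after g: (1 3 4 2)
  after f: (1 5)(2 4 3)
  after r: (1 3)(2 5 4)
  after r: (1 2 3 4)

g f r r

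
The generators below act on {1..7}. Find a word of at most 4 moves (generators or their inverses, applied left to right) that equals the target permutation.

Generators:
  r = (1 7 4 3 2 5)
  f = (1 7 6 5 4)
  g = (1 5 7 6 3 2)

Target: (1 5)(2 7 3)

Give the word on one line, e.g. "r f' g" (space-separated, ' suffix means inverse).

  after f: (1 7 6 5 4)
  after g: (1 6 7 3 2)(4 5)
  after f: (1 5)(2 7 3)

f g f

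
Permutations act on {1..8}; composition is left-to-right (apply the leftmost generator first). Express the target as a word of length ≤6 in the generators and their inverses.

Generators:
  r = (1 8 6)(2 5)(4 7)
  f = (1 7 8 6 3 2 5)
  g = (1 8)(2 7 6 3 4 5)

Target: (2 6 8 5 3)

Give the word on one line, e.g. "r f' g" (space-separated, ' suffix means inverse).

  after r: (1 8 6)(2 5)(4 7)
  after g': (2 4)(3 6 8 7)
  after g': (1 8 2 3 7 6)(4 5)
  after g': (2 6 8 5 3)

r g' g' g'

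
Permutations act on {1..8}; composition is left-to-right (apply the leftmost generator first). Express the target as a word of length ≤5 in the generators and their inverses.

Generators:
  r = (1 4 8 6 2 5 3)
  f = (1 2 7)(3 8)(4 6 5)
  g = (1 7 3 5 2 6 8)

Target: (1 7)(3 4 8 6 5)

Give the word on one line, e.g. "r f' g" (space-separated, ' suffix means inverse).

  after g: (1 7 3 5 2 6 8)
  after f: (2 5 7 8)(3 4 6)
  after g: (1 7)(3 4 8 6 5)

g f g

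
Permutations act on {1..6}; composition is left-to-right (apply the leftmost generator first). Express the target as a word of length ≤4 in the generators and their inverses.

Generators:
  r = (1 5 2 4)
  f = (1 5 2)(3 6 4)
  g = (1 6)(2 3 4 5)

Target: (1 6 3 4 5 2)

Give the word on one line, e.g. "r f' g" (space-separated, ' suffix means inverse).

  after r': (1 4 2 5)
  after f': (1 6 3 4 5 2)

r' f'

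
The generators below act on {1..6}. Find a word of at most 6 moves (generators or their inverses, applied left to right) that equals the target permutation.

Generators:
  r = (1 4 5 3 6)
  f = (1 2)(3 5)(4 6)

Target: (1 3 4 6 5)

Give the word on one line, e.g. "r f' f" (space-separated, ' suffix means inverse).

  after r: (1 4 5 3 6)
  after f: (1 6 2)(3 4)
  after f: (1 4 5 3 6)
  after r: (1 5 6 4 3)
  after r: (1 3 4 6 5)

r f f r r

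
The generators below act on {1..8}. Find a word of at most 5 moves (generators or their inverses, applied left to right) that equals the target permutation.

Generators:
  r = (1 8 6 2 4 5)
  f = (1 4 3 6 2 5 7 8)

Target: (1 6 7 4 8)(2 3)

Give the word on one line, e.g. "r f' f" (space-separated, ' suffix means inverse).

r' f' r'

  after r': (1 5 4 2 6 8)
  after f': (1 2 3 4 6 7 5)
  after r': (1 6 7 4 8)(2 3)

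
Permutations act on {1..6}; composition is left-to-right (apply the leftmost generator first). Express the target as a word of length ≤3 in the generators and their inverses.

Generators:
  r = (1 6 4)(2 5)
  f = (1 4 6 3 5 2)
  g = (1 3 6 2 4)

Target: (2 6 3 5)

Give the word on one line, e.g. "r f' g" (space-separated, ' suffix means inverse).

f r' r'

  after f: (1 4 6 3 5 2)
  after r': (1 6 3 2 4)
  after r': (2 6 3 5)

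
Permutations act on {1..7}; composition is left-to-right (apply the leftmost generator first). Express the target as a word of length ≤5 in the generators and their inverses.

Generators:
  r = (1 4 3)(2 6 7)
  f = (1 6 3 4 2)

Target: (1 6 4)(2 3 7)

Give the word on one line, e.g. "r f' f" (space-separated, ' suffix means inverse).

f' r' r'

  after f': (1 2 4 3 6)
  after r': (1 7 6 3 2)
  after r': (1 6 4)(2 3 7)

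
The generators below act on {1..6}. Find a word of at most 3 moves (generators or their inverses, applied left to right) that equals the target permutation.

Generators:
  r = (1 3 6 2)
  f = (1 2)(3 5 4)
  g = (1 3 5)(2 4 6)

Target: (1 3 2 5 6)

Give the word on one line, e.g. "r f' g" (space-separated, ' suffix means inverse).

  after f: (1 2)(3 5 4)
  after g: (1 4 5 6 2 3)
  after f: (1 3 2 5 6)

f g f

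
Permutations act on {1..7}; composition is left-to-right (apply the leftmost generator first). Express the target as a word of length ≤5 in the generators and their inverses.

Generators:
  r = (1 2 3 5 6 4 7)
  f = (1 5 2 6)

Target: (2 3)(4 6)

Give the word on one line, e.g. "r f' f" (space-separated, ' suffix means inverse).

r' f f r

  after r': (1 7 4 6 5 3 2)
  after f: (1 7 4)(2 5 3 6)
  after f: (1 7 4 5 3)
  after r: (2 3)(4 6)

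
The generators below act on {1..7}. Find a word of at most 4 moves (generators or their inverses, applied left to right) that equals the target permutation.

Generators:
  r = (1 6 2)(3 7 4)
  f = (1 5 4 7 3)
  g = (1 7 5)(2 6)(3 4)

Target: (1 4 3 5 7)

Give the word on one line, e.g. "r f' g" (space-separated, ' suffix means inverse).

  after f: (1 5 4 7 3)
  after f: (1 4 3 5 7)

f f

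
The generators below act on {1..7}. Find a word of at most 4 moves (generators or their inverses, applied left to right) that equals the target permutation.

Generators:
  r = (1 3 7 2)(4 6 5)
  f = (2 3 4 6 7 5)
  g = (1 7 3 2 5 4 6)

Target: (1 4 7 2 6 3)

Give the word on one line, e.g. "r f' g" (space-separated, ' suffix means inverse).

  after f': (2 5 7 6 4 3)
  after r': (1 2 6 5 3 7 4)
  after f': (1 5 2 4)(3 6 7)
  after g: (1 4 7 2 6 3)

f' r' f' g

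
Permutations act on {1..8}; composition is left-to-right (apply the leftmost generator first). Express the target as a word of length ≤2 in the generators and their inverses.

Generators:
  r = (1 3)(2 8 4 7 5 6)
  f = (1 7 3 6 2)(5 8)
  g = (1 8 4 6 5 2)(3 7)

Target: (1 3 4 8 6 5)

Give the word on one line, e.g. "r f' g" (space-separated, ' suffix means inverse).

  after f: (1 7 3 6 2)(5 8)
  after g': (1 3 4 8 6 5)

f g'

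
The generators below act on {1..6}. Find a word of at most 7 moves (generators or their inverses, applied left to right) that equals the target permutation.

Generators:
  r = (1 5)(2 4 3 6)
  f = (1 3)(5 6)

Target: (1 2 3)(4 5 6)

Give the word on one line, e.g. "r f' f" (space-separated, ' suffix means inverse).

f r' f r' f'

  after f: (1 3)(5 6)
  after r': (1 4 2 6)(3 5)
  after f: (1 4 2 5)(3 6)
  after r': (1 2)(4 6)
  after f': (1 2 3)(4 5 6)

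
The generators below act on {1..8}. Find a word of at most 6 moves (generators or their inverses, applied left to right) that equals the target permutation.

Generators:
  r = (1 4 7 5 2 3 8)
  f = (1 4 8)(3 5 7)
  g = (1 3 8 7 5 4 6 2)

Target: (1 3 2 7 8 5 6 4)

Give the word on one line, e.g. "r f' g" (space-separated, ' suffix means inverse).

r f' f' g'

  after r: (1 4 7 5 2 3 8)
  after f': (2 7 3 4 5)
  after f': (1 8 4 3)(2 5)
  after g': (1 3 2 7 8 5 6 4)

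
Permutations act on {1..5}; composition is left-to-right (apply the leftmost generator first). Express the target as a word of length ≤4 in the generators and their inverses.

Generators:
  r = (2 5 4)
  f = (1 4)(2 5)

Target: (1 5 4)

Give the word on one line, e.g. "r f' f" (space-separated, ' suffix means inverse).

r f' r f

  after r: (2 5 4)
  after f': (1 4 5)
  after r: (1 2 5)
  after f: (1 5 4)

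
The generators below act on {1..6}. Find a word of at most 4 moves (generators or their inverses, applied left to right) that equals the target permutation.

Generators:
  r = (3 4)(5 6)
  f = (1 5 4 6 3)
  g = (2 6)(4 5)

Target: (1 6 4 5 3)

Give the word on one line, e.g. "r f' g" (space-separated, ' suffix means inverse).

f r

  after f: (1 5 4 6 3)
  after r: (1 6 4 5 3)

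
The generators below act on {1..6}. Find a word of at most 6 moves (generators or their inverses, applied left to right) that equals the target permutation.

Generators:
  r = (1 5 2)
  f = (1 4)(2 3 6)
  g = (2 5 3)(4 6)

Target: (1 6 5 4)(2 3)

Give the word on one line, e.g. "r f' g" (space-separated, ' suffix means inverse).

  after r': (1 2 5)
  after g': (1 3 5)(4 6)
  after f: (1 6)(2 3 5 4)
  after r: (1 6 5 4)(2 3)

r' g' f r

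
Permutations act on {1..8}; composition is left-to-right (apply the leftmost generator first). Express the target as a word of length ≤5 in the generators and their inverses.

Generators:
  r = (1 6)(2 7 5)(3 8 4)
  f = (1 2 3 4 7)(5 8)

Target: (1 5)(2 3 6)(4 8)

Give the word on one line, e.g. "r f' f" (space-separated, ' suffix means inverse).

f' f' r' f

  after f': (1 7 4 3 2)(5 8)
  after f': (1 4 2 7 3)
  after r': (1 8 3 6)(4 5 7)
  after f: (1 5)(2 3 6)(4 8)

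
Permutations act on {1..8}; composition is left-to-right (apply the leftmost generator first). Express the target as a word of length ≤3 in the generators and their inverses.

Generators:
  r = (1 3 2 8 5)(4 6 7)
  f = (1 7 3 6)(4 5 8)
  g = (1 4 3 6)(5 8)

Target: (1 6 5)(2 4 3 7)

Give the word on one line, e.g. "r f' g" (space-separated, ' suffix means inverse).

r' f' r

  after r': (1 5 8 2 3)(4 7 6)
  after f': (1 4)(2 7 3 6 8)
  after r: (1 6 5)(2 4 3 7)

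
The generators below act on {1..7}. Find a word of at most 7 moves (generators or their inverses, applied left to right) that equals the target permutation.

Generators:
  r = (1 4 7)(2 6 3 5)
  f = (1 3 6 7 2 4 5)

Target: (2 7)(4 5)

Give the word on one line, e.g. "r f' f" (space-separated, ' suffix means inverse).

  after f': (1 5 4 2 7 6 3)
  after r: (1 2)(3 4 6 5 7)
  after r: (1 6 2 4 3 7 5)
  after f': (1 3 6 7 4)
  after f': (2 7)(4 5)

f' r r f' f'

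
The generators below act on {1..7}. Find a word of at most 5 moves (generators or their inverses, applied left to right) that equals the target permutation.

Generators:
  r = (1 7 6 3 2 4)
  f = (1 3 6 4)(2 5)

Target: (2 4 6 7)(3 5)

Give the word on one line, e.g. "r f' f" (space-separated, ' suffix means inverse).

r f r'

  after r: (1 7 6 3 2 4)
  after f: (1 7 4 3 5 2)
  after r': (2 4 6 7)(3 5)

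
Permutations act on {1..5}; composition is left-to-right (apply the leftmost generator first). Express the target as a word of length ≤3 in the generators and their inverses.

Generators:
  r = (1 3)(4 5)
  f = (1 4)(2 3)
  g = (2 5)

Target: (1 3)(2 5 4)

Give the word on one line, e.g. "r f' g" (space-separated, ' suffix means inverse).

r g'

  after r: (1 3)(4 5)
  after g': (1 3)(2 5 4)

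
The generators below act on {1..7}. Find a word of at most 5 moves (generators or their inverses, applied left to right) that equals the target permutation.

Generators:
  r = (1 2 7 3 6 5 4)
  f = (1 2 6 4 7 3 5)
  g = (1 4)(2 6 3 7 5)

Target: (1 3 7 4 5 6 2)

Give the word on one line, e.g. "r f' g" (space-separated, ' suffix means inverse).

  after f: (1 2 6 4 7 3 5)
  after r: (1 7 6)(2 5)(3 4)
  after f: (1 3 7 4 5 6 2)

f r f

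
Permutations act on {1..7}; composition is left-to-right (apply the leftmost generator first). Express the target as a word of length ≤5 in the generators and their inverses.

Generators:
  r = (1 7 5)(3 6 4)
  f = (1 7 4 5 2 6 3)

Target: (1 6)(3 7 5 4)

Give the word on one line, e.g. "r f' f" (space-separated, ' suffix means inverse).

  after f': (1 3 6 2 5 4 7)
  after f': (1 6 5 7 3 2 4)
  after f': (1 2 7 6 4 3 5)
  after r: (1 2 5 7 4 6 3)
  after f: (1 6)(3 7 5 4)

f' f' f' r f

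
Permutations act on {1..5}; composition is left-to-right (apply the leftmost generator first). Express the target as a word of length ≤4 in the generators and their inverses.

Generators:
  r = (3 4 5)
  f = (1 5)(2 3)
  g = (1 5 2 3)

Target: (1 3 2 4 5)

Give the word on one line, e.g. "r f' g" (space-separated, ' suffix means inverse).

  after f: (1 5)(2 3)
  after r: (1 3 2 4 5)

f r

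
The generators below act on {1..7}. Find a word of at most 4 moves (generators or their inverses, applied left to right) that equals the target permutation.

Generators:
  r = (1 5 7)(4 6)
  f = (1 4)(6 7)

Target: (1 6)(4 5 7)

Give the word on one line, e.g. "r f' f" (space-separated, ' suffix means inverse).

  after f: (1 4)(6 7)
  after r: (1 6)(4 5 7)

f r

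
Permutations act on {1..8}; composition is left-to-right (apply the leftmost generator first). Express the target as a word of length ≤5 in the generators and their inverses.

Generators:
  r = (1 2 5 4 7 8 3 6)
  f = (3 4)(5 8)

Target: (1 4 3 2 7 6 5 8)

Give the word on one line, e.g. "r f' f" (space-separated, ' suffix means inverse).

  after r: (1 2 5 4 7 8 3 6)
  after r: (1 5 7 3)(2 4 8 6)
  after r: (1 4 3 2 7 6 5 8)

r r r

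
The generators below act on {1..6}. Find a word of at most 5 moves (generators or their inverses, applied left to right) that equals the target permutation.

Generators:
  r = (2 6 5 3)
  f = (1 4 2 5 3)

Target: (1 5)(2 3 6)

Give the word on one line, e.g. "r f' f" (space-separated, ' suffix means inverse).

f f f r f'

  after f: (1 4 2 5 3)
  after f: (1 2 3 4 5)
  after f: (1 5 4 3 2)
  after r: (1 3 6 5 4 2)
  after f': (1 5)(2 3 6)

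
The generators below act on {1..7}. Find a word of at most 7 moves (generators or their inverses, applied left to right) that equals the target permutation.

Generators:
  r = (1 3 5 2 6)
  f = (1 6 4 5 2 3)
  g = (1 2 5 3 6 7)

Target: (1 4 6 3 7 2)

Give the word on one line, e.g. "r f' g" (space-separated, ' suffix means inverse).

  after f: (1 6 4 5 2 3)
  after g': (1 3 7 6 4 2 5)
  after f: (3 7 4)(5 6)
  after f: (1 6 2 3 7 5 4)
  after f: (1 4 6 3 7 2)

f g' f f f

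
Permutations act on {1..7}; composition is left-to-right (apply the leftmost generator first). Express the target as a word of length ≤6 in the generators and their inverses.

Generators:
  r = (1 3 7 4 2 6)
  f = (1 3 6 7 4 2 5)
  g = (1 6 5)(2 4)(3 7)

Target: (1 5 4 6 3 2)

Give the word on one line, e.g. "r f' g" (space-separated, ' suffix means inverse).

  after f': (1 5 2 4 7 6 3)
  after r': (1 5 4 3 6)(2 7)
  after g: (2 3 5)(4 7)
  after f': (1 5 4 6 3 2)

f' r' g f'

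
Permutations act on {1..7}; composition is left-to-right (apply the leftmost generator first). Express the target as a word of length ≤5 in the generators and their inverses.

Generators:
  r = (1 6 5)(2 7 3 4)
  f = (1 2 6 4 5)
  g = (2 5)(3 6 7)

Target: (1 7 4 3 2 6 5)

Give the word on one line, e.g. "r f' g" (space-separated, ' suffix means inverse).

r' r' g' g'

  after r': (1 5 6)(2 4 3 7)
  after r': (1 6 5)(2 3)(4 7)
  after g': (1 3 5)(2 7 4 6)
  after g': (1 7 4 3 2 6 5)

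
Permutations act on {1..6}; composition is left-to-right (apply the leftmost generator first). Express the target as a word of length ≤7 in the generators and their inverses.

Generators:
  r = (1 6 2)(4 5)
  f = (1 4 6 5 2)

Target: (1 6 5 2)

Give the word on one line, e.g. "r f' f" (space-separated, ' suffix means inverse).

f f f r f

  after f: (1 4 6 5 2)
  after f: (1 6 2 4 5)
  after f: (1 5 4 2 6)
  after r: (1 4)
  after f: (1 6 5 2)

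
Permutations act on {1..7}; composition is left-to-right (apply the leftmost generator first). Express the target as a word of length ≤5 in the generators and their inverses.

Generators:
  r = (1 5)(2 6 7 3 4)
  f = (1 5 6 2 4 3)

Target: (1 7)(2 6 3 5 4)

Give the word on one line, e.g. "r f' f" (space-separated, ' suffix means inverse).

  after r': (1 5)(2 4 3 7 6)
  after f': (3 7 5)
  after r: (1 5 4 2 6 7)
  after f: (1 6 7 5 3)
  after r: (1 7)(2 6 3 5 4)

r' f' r f r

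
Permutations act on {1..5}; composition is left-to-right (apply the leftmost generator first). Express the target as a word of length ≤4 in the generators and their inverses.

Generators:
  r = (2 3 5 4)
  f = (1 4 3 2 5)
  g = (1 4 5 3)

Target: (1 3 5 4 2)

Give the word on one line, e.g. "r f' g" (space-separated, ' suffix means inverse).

r' g f

  after r': (2 4 5 3)
  after g: (1 4 3 2 5)
  after f: (1 3 5 4 2)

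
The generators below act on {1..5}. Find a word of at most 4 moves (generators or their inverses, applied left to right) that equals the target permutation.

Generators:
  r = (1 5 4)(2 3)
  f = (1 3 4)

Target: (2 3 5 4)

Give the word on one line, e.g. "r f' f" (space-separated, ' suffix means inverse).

  after f': (1 4 3)
  after r: (2 3 5 4)

f' r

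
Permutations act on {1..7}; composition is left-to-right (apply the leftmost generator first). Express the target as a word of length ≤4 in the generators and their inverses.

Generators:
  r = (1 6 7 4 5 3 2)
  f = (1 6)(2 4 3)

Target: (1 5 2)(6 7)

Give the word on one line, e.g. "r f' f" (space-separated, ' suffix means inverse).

  after r': (1 2 3 5 4 7 6)
  after f: (1 4 7)(3 5)
  after r: (1 5 2)(6 7)

r' f r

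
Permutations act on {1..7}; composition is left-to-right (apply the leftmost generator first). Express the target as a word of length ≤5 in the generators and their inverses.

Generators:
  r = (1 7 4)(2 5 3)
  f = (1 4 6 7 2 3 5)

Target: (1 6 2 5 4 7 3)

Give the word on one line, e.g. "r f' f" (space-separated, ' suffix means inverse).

  after r': (1 4 7)(2 3 5)
  after f': (4 6)(5 7)
  after r': (1 4 6 7 2 3 5)
  after f: (1 6 2 5 4 7 3)

r' f' r' f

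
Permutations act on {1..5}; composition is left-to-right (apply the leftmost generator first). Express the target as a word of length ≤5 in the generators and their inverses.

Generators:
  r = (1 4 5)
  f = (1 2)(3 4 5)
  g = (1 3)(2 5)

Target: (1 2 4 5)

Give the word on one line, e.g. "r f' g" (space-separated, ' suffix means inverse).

r' f' r g

  after r': (1 5 4)
  after f': (1 4 2)(3 5)
  after r: (1 5 3)(2 4)
  after g: (1 2 4 5)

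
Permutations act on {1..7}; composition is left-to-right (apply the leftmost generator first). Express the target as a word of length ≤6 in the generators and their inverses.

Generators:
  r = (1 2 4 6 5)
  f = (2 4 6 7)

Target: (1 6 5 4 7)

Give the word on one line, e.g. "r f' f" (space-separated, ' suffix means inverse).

r r f r' f

  after r: (1 2 4 6 5)
  after r: (1 4 5 2 6)
  after f: (1 6)(2 7)(4 5)
  after r': (1 4 6 5 2 7)
  after f: (1 6 5 4 7)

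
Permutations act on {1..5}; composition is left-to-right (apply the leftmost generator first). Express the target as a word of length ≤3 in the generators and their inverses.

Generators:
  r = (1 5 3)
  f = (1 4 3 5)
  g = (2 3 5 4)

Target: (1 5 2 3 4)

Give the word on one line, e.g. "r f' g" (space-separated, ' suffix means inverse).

g' g' r

  after g': (2 4 5 3)
  after g': (2 5)(3 4)
  after r: (1 5 2 3 4)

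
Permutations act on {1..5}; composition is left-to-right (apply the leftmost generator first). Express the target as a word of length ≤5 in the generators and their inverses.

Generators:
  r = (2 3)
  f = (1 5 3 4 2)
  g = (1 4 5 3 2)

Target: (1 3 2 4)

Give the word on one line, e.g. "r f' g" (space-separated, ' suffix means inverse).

r g f' r r

  after r: (2 3)
  after g: (1 4 5 3)
  after f': (1 3 2 4)
  after r: (1 2 4)
  after r: (1 3 2 4)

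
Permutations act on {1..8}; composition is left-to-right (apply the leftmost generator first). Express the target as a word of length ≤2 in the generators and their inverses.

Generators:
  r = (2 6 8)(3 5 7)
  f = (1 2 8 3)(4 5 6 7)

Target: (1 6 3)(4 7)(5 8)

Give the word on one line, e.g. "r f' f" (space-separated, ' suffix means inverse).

  after f: (1 2 8 3)(4 5 6 7)
  after r: (1 6 3)(4 7)(5 8)

f r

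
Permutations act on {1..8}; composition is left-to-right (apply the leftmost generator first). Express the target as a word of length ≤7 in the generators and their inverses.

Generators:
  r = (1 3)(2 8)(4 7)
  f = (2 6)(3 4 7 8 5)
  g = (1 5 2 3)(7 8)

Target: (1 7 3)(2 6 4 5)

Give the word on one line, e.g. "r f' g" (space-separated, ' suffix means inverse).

  after f': (2 6)(3 5 8 7 4)
  after r: (1 3 5 2 6 8 4)
  after g': (1 2 6 7 8 4 3)
  after r: (1 8 7 2 6 4)
  after g: (1 7 3)(2 6 4 5)

f' r g' r g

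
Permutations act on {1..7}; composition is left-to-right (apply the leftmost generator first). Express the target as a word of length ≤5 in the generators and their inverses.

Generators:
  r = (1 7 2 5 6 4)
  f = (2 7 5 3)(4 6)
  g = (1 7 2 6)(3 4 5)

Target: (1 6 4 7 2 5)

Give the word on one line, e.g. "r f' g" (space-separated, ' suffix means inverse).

f' r' f'

  after f': (2 3 5 7)(4 6)
  after r': (1 4 5)(2 3)
  after f': (1 6 4 7 2 5)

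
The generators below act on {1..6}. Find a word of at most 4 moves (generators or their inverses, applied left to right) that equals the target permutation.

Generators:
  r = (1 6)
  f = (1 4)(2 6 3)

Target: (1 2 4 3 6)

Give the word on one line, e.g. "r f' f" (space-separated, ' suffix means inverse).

  after r: (1 6)
  after f: (1 3 2 6 4)
  after r: (1 3 2)(4 6)
  after f: (1 2 4 3 6)

r f r f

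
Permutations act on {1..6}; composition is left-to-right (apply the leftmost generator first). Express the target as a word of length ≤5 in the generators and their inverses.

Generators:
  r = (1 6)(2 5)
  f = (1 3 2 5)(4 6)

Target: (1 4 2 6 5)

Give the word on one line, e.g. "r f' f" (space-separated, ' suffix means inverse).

r f r' f f

  after r: (1 6)(2 5)
  after f: (1 4 6 3 2)
  after r': (1 4)(2 6 3 5)
  after f: (1 6 2 4 3)
  after f: (1 4 2 6 5)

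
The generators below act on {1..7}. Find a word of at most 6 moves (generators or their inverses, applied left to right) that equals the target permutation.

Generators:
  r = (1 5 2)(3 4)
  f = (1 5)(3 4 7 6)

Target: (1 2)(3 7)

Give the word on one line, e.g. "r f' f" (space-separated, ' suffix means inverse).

f r' f f r'

  after f: (1 5)(3 4 7 6)
  after r': (2 5)(4 7 6)
  after f: (1 5 2)(3 4 6 7)
  after f: (2 5)(3 7 4)
  after r': (1 2)(3 7)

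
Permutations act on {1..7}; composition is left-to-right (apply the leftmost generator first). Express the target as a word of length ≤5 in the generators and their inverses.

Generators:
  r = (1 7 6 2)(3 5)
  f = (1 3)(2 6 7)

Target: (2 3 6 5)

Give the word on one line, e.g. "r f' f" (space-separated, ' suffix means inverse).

f r' f r f

  after f: (1 3)(2 6 7)
  after r': (1 5 3 2 7 6)
  after f: (1 5)(3 6)
  after r: (1 3 2)(5 7 6)
  after f: (2 3 6 5)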